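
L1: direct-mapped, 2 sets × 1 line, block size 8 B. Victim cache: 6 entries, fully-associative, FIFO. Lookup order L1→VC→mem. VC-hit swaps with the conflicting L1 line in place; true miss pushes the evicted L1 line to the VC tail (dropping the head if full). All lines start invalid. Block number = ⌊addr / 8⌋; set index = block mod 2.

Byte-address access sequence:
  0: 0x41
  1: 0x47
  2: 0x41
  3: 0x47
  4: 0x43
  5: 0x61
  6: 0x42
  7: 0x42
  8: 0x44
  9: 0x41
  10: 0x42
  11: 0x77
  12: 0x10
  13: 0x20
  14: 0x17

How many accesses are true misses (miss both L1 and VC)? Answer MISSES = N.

#0 0x41→b8/s0 MISS; vc=[]
#1 0x47→b8/s0 L1-HIT; vc=[]
#2 0x41→b8/s0 L1-HIT; vc=[]
#3 0x47→b8/s0 L1-HIT; vc=[]
#4 0x43→b8/s0 L1-HIT; vc=[]
#5 0x61→b12/s0 MISS; vc=[8]
#6 0x42→b8/s0 VC-HIT; vc=[12]
#7 0x42→b8/s0 L1-HIT; vc=[12]
#8 0x44→b8/s0 L1-HIT; vc=[12]
#9 0x41→b8/s0 L1-HIT; vc=[12]
#10 0x42→b8/s0 L1-HIT; vc=[12]
#11 0x77→b14/s0 MISS; vc=[12,8]
#12 0x10→b2/s0 MISS; vc=[12,8,14]
#13 0x20→b4/s0 MISS; vc=[12,8,14,2]
#14 0x17→b2/s0 VC-HIT; vc=[12,8,14,4]

MISSES = 5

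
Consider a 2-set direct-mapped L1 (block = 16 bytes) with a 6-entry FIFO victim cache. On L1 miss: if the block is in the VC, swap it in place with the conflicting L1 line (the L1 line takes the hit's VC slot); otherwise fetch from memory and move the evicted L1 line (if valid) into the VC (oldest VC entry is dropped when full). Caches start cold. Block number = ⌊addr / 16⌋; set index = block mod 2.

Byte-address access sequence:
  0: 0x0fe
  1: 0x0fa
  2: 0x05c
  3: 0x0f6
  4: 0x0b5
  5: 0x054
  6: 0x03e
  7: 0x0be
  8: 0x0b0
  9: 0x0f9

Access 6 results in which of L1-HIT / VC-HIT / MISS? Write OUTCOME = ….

OUTCOME = MISS

#0 0xfe→b15/s1 MISS; vc=[]
#1 0xfa→b15/s1 L1-HIT; vc=[]
#2 0x5c→b5/s1 MISS; vc=[15]
#3 0xf6→b15/s1 VC-HIT; vc=[5]
#4 0xb5→b11/s1 MISS; vc=[5,15]
#5 0x54→b5/s1 VC-HIT; vc=[11,15]
#6 0x3e→b3/s1 MISS; vc=[11,15,5]
#7 0xbe→b11/s1 VC-HIT; vc=[3,15,5]
#8 0xb0→b11/s1 L1-HIT; vc=[3,15,5]
#9 0xf9→b15/s1 VC-HIT; vc=[3,11,5]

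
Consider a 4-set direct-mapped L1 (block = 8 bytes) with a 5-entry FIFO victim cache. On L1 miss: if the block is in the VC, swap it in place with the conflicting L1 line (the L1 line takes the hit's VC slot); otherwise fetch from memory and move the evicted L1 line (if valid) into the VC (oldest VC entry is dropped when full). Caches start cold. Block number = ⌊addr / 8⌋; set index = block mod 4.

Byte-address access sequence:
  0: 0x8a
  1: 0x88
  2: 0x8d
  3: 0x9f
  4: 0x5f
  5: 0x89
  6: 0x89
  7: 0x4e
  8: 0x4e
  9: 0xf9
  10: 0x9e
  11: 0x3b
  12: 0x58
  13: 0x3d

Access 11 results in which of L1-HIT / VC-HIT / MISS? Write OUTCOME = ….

0: 0x8a (blk 17, set 1) → MISS  vc=[]
1: 0x88 (blk 17, set 1) → L1-HIT  vc=[]
2: 0x8d (blk 17, set 1) → L1-HIT  vc=[]
3: 0x9f (blk 19, set 3) → MISS  vc=[]
4: 0x5f (blk 11, set 3) → MISS  vc=[19]
5: 0x89 (blk 17, set 1) → L1-HIT  vc=[19]
6: 0x89 (blk 17, set 1) → L1-HIT  vc=[19]
7: 0x4e (blk 9, set 1) → MISS  vc=[19, 17]
8: 0x4e (blk 9, set 1) → L1-HIT  vc=[19, 17]
9: 0xf9 (blk 31, set 3) → MISS  vc=[19, 17, 11]
10: 0x9e (blk 19, set 3) → VC-HIT  vc=[31, 17, 11]
11: 0x3b (blk 7, set 3) → MISS  vc=[31, 17, 11, 19]
12: 0x58 (blk 11, set 3) → VC-HIT  vc=[31, 17, 7, 19]
13: 0x3d (blk 7, set 3) → VC-HIT  vc=[31, 17, 11, 19]

OUTCOME = MISS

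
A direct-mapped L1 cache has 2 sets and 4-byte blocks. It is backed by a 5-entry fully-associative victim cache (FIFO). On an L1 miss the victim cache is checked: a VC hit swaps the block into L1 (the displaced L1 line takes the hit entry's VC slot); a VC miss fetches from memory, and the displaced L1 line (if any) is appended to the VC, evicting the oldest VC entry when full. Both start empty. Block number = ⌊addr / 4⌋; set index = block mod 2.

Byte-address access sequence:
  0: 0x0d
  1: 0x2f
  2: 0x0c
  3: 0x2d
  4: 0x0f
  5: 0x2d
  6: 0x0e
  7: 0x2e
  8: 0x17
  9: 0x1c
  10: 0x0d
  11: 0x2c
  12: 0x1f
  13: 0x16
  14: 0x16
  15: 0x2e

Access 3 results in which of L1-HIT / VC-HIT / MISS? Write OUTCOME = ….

  [0] addr=0xd blk=3 s=1: MISS | VC []
  [1] addr=0x2f blk=11 s=1: MISS | VC [3]
  [2] addr=0xc blk=3 s=1: VC-HIT | VC [11]
  [3] addr=0x2d blk=11 s=1: VC-HIT | VC [3]
  [4] addr=0xf blk=3 s=1: VC-HIT | VC [11]
  [5] addr=0x2d blk=11 s=1: VC-HIT | VC [3]
  [6] addr=0xe blk=3 s=1: VC-HIT | VC [11]
  [7] addr=0x2e blk=11 s=1: VC-HIT | VC [3]
  [8] addr=0x17 blk=5 s=1: MISS | VC [3, 11]
  [9] addr=0x1c blk=7 s=1: MISS | VC [3, 11, 5]
  [10] addr=0xd blk=3 s=1: VC-HIT | VC [7, 11, 5]
  [11] addr=0x2c blk=11 s=1: VC-HIT | VC [7, 3, 5]
  [12] addr=0x1f blk=7 s=1: VC-HIT | VC [11, 3, 5]
  [13] addr=0x16 blk=5 s=1: VC-HIT | VC [11, 3, 7]
  [14] addr=0x16 blk=5 s=1: L1-HIT | VC [11, 3, 7]
  [15] addr=0x2e blk=11 s=1: VC-HIT | VC [5, 3, 7]

OUTCOME = VC-HIT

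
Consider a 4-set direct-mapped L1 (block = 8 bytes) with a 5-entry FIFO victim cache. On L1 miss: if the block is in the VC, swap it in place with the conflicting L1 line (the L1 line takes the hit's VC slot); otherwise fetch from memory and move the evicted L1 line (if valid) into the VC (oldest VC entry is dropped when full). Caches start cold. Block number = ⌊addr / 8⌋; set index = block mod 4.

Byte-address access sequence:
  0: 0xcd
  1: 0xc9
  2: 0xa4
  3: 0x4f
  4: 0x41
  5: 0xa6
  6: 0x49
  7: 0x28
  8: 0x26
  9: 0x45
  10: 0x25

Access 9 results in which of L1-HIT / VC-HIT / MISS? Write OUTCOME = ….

#0 0xcd→b25/s1 MISS; vc=[]
#1 0xc9→b25/s1 L1-HIT; vc=[]
#2 0xa4→b20/s0 MISS; vc=[]
#3 0x4f→b9/s1 MISS; vc=[25]
#4 0x41→b8/s0 MISS; vc=[25,20]
#5 0xa6→b20/s0 VC-HIT; vc=[25,8]
#6 0x49→b9/s1 L1-HIT; vc=[25,8]
#7 0x28→b5/s1 MISS; vc=[25,8,9]
#8 0x26→b4/s0 MISS; vc=[25,8,9,20]
#9 0x45→b8/s0 VC-HIT; vc=[25,4,9,20]
#10 0x25→b4/s0 VC-HIT; vc=[25,8,9,20]

OUTCOME = VC-HIT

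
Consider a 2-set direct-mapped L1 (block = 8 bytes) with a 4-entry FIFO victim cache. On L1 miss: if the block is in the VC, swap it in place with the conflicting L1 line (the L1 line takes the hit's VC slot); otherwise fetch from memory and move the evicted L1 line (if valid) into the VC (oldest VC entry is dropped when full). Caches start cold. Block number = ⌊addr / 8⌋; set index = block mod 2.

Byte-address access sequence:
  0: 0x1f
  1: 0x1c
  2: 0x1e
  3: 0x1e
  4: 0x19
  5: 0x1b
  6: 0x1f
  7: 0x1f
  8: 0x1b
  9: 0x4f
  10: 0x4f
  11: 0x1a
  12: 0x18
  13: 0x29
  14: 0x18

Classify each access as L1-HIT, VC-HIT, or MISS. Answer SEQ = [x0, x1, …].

SEQ = [MISS, L1-HIT, L1-HIT, L1-HIT, L1-HIT, L1-HIT, L1-HIT, L1-HIT, L1-HIT, MISS, L1-HIT, VC-HIT, L1-HIT, MISS, VC-HIT]

0: 0x1f (blk 3, set 1) → MISS  vc=[]
1: 0x1c (blk 3, set 1) → L1-HIT  vc=[]
2: 0x1e (blk 3, set 1) → L1-HIT  vc=[]
3: 0x1e (blk 3, set 1) → L1-HIT  vc=[]
4: 0x19 (blk 3, set 1) → L1-HIT  vc=[]
5: 0x1b (blk 3, set 1) → L1-HIT  vc=[]
6: 0x1f (blk 3, set 1) → L1-HIT  vc=[]
7: 0x1f (blk 3, set 1) → L1-HIT  vc=[]
8: 0x1b (blk 3, set 1) → L1-HIT  vc=[]
9: 0x4f (blk 9, set 1) → MISS  vc=[3]
10: 0x4f (blk 9, set 1) → L1-HIT  vc=[3]
11: 0x1a (blk 3, set 1) → VC-HIT  vc=[9]
12: 0x18 (blk 3, set 1) → L1-HIT  vc=[9]
13: 0x29 (blk 5, set 1) → MISS  vc=[9, 3]
14: 0x18 (blk 3, set 1) → VC-HIT  vc=[9, 5]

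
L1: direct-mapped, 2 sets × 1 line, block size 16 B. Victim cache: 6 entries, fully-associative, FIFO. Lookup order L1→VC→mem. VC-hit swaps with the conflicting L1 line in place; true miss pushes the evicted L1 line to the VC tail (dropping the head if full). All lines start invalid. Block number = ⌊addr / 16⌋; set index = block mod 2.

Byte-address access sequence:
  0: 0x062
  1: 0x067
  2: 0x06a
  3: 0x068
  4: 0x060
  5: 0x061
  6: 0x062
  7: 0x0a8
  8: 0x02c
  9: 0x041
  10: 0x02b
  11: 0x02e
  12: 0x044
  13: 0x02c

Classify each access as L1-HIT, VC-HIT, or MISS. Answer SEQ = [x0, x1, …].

#0 0x62→b6/s0 MISS; vc=[]
#1 0x67→b6/s0 L1-HIT; vc=[]
#2 0x6a→b6/s0 L1-HIT; vc=[]
#3 0x68→b6/s0 L1-HIT; vc=[]
#4 0x60→b6/s0 L1-HIT; vc=[]
#5 0x61→b6/s0 L1-HIT; vc=[]
#6 0x62→b6/s0 L1-HIT; vc=[]
#7 0xa8→b10/s0 MISS; vc=[6]
#8 0x2c→b2/s0 MISS; vc=[6,10]
#9 0x41→b4/s0 MISS; vc=[6,10,2]
#10 0x2b→b2/s0 VC-HIT; vc=[6,10,4]
#11 0x2e→b2/s0 L1-HIT; vc=[6,10,4]
#12 0x44→b4/s0 VC-HIT; vc=[6,10,2]
#13 0x2c→b2/s0 VC-HIT; vc=[6,10,4]

SEQ = [MISS, L1-HIT, L1-HIT, L1-HIT, L1-HIT, L1-HIT, L1-HIT, MISS, MISS, MISS, VC-HIT, L1-HIT, VC-HIT, VC-HIT]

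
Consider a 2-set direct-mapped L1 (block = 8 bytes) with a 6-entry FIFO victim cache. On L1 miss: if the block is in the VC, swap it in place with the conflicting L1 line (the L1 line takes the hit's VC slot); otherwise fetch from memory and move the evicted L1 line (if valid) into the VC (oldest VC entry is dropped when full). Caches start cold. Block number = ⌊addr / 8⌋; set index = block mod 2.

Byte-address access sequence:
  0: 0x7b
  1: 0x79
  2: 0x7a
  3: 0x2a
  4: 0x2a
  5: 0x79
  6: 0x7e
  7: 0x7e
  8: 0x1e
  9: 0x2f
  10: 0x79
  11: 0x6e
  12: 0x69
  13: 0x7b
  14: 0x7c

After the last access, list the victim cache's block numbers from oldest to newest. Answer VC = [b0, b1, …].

VC = [3, 5, 13]

  [0] addr=0x7b blk=15 s=1: MISS | VC []
  [1] addr=0x79 blk=15 s=1: L1-HIT | VC []
  [2] addr=0x7a blk=15 s=1: L1-HIT | VC []
  [3] addr=0x2a blk=5 s=1: MISS | VC [15]
  [4] addr=0x2a blk=5 s=1: L1-HIT | VC [15]
  [5] addr=0x79 blk=15 s=1: VC-HIT | VC [5]
  [6] addr=0x7e blk=15 s=1: L1-HIT | VC [5]
  [7] addr=0x7e blk=15 s=1: L1-HIT | VC [5]
  [8] addr=0x1e blk=3 s=1: MISS | VC [5, 15]
  [9] addr=0x2f blk=5 s=1: VC-HIT | VC [3, 15]
  [10] addr=0x79 blk=15 s=1: VC-HIT | VC [3, 5]
  [11] addr=0x6e blk=13 s=1: MISS | VC [3, 5, 15]
  [12] addr=0x69 blk=13 s=1: L1-HIT | VC [3, 5, 15]
  [13] addr=0x7b blk=15 s=1: VC-HIT | VC [3, 5, 13]
  [14] addr=0x7c blk=15 s=1: L1-HIT | VC [3, 5, 13]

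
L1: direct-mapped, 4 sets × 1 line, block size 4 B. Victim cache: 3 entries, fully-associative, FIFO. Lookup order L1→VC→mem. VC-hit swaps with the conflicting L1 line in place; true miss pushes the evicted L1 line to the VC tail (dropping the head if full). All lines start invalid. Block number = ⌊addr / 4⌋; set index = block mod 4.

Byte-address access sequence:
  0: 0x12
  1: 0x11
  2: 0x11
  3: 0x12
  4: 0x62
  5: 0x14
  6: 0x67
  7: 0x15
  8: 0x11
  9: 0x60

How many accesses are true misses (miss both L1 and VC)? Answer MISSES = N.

#0 0x12→b4/s0 MISS; vc=[]
#1 0x11→b4/s0 L1-HIT; vc=[]
#2 0x11→b4/s0 L1-HIT; vc=[]
#3 0x12→b4/s0 L1-HIT; vc=[]
#4 0x62→b24/s0 MISS; vc=[4]
#5 0x14→b5/s1 MISS; vc=[4]
#6 0x67→b25/s1 MISS; vc=[4,5]
#7 0x15→b5/s1 VC-HIT; vc=[4,25]
#8 0x11→b4/s0 VC-HIT; vc=[24,25]
#9 0x60→b24/s0 VC-HIT; vc=[4,25]

MISSES = 4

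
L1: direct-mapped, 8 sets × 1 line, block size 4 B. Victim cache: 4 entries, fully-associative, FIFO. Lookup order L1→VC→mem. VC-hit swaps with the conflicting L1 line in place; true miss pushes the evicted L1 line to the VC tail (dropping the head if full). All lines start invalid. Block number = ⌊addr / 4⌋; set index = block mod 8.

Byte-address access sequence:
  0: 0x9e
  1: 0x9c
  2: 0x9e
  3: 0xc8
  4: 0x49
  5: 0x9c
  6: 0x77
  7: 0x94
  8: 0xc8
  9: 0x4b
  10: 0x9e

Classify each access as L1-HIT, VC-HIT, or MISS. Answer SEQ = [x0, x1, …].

SEQ = [MISS, L1-HIT, L1-HIT, MISS, MISS, L1-HIT, MISS, MISS, VC-HIT, VC-HIT, L1-HIT]

  [0] addr=0x9e blk=39 s=7: MISS | VC []
  [1] addr=0x9c blk=39 s=7: L1-HIT | VC []
  [2] addr=0x9e blk=39 s=7: L1-HIT | VC []
  [3] addr=0xc8 blk=50 s=2: MISS | VC []
  [4] addr=0x49 blk=18 s=2: MISS | VC [50]
  [5] addr=0x9c blk=39 s=7: L1-HIT | VC [50]
  [6] addr=0x77 blk=29 s=5: MISS | VC [50]
  [7] addr=0x94 blk=37 s=5: MISS | VC [50, 29]
  [8] addr=0xc8 blk=50 s=2: VC-HIT | VC [18, 29]
  [9] addr=0x4b blk=18 s=2: VC-HIT | VC [50, 29]
  [10] addr=0x9e blk=39 s=7: L1-HIT | VC [50, 29]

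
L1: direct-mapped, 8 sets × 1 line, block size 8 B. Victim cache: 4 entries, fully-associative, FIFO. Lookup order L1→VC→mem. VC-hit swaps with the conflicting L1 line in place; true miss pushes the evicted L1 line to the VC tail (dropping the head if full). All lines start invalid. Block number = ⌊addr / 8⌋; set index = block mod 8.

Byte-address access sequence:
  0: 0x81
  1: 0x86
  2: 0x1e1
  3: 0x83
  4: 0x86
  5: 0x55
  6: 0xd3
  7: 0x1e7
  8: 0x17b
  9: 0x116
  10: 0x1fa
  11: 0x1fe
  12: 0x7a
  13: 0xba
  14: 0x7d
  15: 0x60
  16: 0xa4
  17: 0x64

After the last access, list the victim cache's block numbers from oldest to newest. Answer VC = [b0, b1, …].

#0 0x81→b16/s0 MISS; vc=[]
#1 0x86→b16/s0 L1-HIT; vc=[]
#2 0x1e1→b60/s4 MISS; vc=[]
#3 0x83→b16/s0 L1-HIT; vc=[]
#4 0x86→b16/s0 L1-HIT; vc=[]
#5 0x55→b10/s2 MISS; vc=[]
#6 0xd3→b26/s2 MISS; vc=[10]
#7 0x1e7→b60/s4 L1-HIT; vc=[10]
#8 0x17b→b47/s7 MISS; vc=[10]
#9 0x116→b34/s2 MISS; vc=[10,26]
#10 0x1fa→b63/s7 MISS; vc=[10,26,47]
#11 0x1fe→b63/s7 L1-HIT; vc=[10,26,47]
#12 0x7a→b15/s7 MISS; vc=[10,26,47,63]
#13 0xba→b23/s7 MISS; vc=[26,47,63,15]
#14 0x7d→b15/s7 VC-HIT; vc=[26,47,63,23]
#15 0x60→b12/s4 MISS; vc=[47,63,23,60]
#16 0xa4→b20/s4 MISS; vc=[63,23,60,12]
#17 0x64→b12/s4 VC-HIT; vc=[63,23,60,20]

VC = [63, 23, 60, 20]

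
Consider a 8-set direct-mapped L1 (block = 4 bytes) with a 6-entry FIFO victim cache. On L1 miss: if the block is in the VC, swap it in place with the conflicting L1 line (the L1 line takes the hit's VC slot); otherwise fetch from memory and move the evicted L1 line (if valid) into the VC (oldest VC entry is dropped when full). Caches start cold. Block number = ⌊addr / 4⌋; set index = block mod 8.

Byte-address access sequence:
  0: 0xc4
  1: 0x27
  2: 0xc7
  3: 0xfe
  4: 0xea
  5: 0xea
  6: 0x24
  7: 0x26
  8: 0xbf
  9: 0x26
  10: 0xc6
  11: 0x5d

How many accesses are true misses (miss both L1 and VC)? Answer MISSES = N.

#0 0xc4→b49/s1 MISS; vc=[]
#1 0x27→b9/s1 MISS; vc=[49]
#2 0xc7→b49/s1 VC-HIT; vc=[9]
#3 0xfe→b63/s7 MISS; vc=[9]
#4 0xea→b58/s2 MISS; vc=[9]
#5 0xea→b58/s2 L1-HIT; vc=[9]
#6 0x24→b9/s1 VC-HIT; vc=[49]
#7 0x26→b9/s1 L1-HIT; vc=[49]
#8 0xbf→b47/s7 MISS; vc=[49,63]
#9 0x26→b9/s1 L1-HIT; vc=[49,63]
#10 0xc6→b49/s1 VC-HIT; vc=[9,63]
#11 0x5d→b23/s7 MISS; vc=[9,63,47]

MISSES = 6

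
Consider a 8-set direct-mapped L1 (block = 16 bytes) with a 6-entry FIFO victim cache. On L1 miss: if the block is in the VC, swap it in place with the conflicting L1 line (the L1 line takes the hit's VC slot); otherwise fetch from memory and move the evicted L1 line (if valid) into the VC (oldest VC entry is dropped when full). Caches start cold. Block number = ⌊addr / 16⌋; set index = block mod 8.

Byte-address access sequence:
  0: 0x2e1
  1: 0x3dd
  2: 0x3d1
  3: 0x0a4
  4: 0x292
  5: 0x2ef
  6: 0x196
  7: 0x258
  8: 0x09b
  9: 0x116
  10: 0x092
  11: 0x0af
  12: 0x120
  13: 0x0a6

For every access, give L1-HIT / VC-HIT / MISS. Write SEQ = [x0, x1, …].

#0 0x2e1→b46/s6 MISS; vc=[]
#1 0x3dd→b61/s5 MISS; vc=[]
#2 0x3d1→b61/s5 L1-HIT; vc=[]
#3 0xa4→b10/s2 MISS; vc=[]
#4 0x292→b41/s1 MISS; vc=[]
#5 0x2ef→b46/s6 L1-HIT; vc=[]
#6 0x196→b25/s1 MISS; vc=[41]
#7 0x258→b37/s5 MISS; vc=[41,61]
#8 0x9b→b9/s1 MISS; vc=[41,61,25]
#9 0x116→b17/s1 MISS; vc=[41,61,25,9]
#10 0x92→b9/s1 VC-HIT; vc=[41,61,25,17]
#11 0xaf→b10/s2 L1-HIT; vc=[41,61,25,17]
#12 0x120→b18/s2 MISS; vc=[41,61,25,17,10]
#13 0xa6→b10/s2 VC-HIT; vc=[41,61,25,17,18]

SEQ = [MISS, MISS, L1-HIT, MISS, MISS, L1-HIT, MISS, MISS, MISS, MISS, VC-HIT, L1-HIT, MISS, VC-HIT]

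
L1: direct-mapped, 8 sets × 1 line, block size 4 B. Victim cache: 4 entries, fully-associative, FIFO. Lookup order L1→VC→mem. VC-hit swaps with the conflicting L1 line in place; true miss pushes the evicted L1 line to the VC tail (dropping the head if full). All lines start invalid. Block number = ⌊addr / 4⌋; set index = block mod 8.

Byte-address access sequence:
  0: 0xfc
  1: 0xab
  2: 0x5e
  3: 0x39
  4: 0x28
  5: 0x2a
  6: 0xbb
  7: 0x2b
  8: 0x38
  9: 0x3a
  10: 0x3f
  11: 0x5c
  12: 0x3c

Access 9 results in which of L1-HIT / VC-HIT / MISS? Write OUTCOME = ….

OUTCOME = L1-HIT

#0 0xfc→b63/s7 MISS; vc=[]
#1 0xab→b42/s2 MISS; vc=[]
#2 0x5e→b23/s7 MISS; vc=[63]
#3 0x39→b14/s6 MISS; vc=[63]
#4 0x28→b10/s2 MISS; vc=[63,42]
#5 0x2a→b10/s2 L1-HIT; vc=[63,42]
#6 0xbb→b46/s6 MISS; vc=[63,42,14]
#7 0x2b→b10/s2 L1-HIT; vc=[63,42,14]
#8 0x38→b14/s6 VC-HIT; vc=[63,42,46]
#9 0x3a→b14/s6 L1-HIT; vc=[63,42,46]
#10 0x3f→b15/s7 MISS; vc=[63,42,46,23]
#11 0x5c→b23/s7 VC-HIT; vc=[63,42,46,15]
#12 0x3c→b15/s7 VC-HIT; vc=[63,42,46,23]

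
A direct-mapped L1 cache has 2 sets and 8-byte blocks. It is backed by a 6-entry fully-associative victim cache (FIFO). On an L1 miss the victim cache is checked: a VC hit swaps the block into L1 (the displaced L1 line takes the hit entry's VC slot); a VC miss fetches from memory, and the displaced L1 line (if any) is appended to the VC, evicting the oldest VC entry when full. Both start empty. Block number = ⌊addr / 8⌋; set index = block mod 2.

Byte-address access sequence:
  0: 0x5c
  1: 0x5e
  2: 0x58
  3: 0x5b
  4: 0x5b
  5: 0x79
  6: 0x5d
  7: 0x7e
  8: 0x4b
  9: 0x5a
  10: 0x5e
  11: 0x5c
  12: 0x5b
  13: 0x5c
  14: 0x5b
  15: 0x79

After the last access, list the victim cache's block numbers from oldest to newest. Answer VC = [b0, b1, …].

#0 0x5c→b11/s1 MISS; vc=[]
#1 0x5e→b11/s1 L1-HIT; vc=[]
#2 0x58→b11/s1 L1-HIT; vc=[]
#3 0x5b→b11/s1 L1-HIT; vc=[]
#4 0x5b→b11/s1 L1-HIT; vc=[]
#5 0x79→b15/s1 MISS; vc=[11]
#6 0x5d→b11/s1 VC-HIT; vc=[15]
#7 0x7e→b15/s1 VC-HIT; vc=[11]
#8 0x4b→b9/s1 MISS; vc=[11,15]
#9 0x5a→b11/s1 VC-HIT; vc=[9,15]
#10 0x5e→b11/s1 L1-HIT; vc=[9,15]
#11 0x5c→b11/s1 L1-HIT; vc=[9,15]
#12 0x5b→b11/s1 L1-HIT; vc=[9,15]
#13 0x5c→b11/s1 L1-HIT; vc=[9,15]
#14 0x5b→b11/s1 L1-HIT; vc=[9,15]
#15 0x79→b15/s1 VC-HIT; vc=[9,11]

VC = [9, 11]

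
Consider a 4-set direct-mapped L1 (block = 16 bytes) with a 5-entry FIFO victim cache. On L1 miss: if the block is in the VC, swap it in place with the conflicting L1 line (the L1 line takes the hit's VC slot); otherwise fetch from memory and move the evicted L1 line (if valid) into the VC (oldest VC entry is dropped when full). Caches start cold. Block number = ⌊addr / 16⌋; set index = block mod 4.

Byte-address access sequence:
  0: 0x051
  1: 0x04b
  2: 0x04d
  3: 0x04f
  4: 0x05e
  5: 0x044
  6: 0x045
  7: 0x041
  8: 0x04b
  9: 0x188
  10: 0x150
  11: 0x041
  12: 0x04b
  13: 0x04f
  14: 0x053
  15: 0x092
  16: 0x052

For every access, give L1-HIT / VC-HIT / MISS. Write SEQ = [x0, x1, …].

  [0] addr=0x51 blk=5 s=1: MISS | VC []
  [1] addr=0x4b blk=4 s=0: MISS | VC []
  [2] addr=0x4d blk=4 s=0: L1-HIT | VC []
  [3] addr=0x4f blk=4 s=0: L1-HIT | VC []
  [4] addr=0x5e blk=5 s=1: L1-HIT | VC []
  [5] addr=0x44 blk=4 s=0: L1-HIT | VC []
  [6] addr=0x45 blk=4 s=0: L1-HIT | VC []
  [7] addr=0x41 blk=4 s=0: L1-HIT | VC []
  [8] addr=0x4b blk=4 s=0: L1-HIT | VC []
  [9] addr=0x188 blk=24 s=0: MISS | VC [4]
  [10] addr=0x150 blk=21 s=1: MISS | VC [4, 5]
  [11] addr=0x41 blk=4 s=0: VC-HIT | VC [24, 5]
  [12] addr=0x4b blk=4 s=0: L1-HIT | VC [24, 5]
  [13] addr=0x4f blk=4 s=0: L1-HIT | VC [24, 5]
  [14] addr=0x53 blk=5 s=1: VC-HIT | VC [24, 21]
  [15] addr=0x92 blk=9 s=1: MISS | VC [24, 21, 5]
  [16] addr=0x52 blk=5 s=1: VC-HIT | VC [24, 21, 9]

SEQ = [MISS, MISS, L1-HIT, L1-HIT, L1-HIT, L1-HIT, L1-HIT, L1-HIT, L1-HIT, MISS, MISS, VC-HIT, L1-HIT, L1-HIT, VC-HIT, MISS, VC-HIT]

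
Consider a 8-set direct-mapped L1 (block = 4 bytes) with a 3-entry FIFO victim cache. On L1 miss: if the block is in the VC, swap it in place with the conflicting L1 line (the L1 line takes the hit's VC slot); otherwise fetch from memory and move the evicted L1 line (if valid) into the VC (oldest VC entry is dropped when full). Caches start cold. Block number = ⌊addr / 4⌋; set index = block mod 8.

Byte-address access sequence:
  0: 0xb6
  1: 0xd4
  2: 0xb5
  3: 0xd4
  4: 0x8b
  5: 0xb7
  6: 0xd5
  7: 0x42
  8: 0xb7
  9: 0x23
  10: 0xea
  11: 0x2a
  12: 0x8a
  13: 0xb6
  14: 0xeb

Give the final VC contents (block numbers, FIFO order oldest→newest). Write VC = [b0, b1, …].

VC = [16, 10, 34]

#0 0xb6→b45/s5 MISS; vc=[]
#1 0xd4→b53/s5 MISS; vc=[45]
#2 0xb5→b45/s5 VC-HIT; vc=[53]
#3 0xd4→b53/s5 VC-HIT; vc=[45]
#4 0x8b→b34/s2 MISS; vc=[45]
#5 0xb7→b45/s5 VC-HIT; vc=[53]
#6 0xd5→b53/s5 VC-HIT; vc=[45]
#7 0x42→b16/s0 MISS; vc=[45]
#8 0xb7→b45/s5 VC-HIT; vc=[53]
#9 0x23→b8/s0 MISS; vc=[53,16]
#10 0xea→b58/s2 MISS; vc=[53,16,34]
#11 0x2a→b10/s2 MISS; vc=[16,34,58]
#12 0x8a→b34/s2 VC-HIT; vc=[16,10,58]
#13 0xb6→b45/s5 L1-HIT; vc=[16,10,58]
#14 0xeb→b58/s2 VC-HIT; vc=[16,10,34]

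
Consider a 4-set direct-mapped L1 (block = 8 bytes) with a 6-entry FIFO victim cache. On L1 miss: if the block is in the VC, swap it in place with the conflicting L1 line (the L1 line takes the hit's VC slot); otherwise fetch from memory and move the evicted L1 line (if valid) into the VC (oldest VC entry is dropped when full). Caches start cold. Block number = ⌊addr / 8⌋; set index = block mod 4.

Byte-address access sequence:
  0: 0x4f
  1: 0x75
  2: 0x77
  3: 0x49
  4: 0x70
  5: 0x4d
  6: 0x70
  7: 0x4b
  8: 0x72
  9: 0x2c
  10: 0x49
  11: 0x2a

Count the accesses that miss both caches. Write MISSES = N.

MISSES = 3

  [0] addr=0x4f blk=9 s=1: MISS | VC []
  [1] addr=0x75 blk=14 s=2: MISS | VC []
  [2] addr=0x77 blk=14 s=2: L1-HIT | VC []
  [3] addr=0x49 blk=9 s=1: L1-HIT | VC []
  [4] addr=0x70 blk=14 s=2: L1-HIT | VC []
  [5] addr=0x4d blk=9 s=1: L1-HIT | VC []
  [6] addr=0x70 blk=14 s=2: L1-HIT | VC []
  [7] addr=0x4b blk=9 s=1: L1-HIT | VC []
  [8] addr=0x72 blk=14 s=2: L1-HIT | VC []
  [9] addr=0x2c blk=5 s=1: MISS | VC [9]
  [10] addr=0x49 blk=9 s=1: VC-HIT | VC [5]
  [11] addr=0x2a blk=5 s=1: VC-HIT | VC [9]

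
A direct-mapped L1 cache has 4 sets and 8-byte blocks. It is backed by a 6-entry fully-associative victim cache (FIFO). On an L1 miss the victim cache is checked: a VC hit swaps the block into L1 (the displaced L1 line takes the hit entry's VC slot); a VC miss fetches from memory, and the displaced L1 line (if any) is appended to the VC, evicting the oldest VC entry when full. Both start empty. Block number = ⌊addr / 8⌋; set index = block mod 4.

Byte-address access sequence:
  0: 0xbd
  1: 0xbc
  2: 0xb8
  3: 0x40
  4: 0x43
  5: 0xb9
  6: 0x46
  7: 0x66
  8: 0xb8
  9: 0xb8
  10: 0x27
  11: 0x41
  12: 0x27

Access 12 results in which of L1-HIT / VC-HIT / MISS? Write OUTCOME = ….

OUTCOME = VC-HIT

  [0] addr=0xbd blk=23 s=3: MISS | VC []
  [1] addr=0xbc blk=23 s=3: L1-HIT | VC []
  [2] addr=0xb8 blk=23 s=3: L1-HIT | VC []
  [3] addr=0x40 blk=8 s=0: MISS | VC []
  [4] addr=0x43 blk=8 s=0: L1-HIT | VC []
  [5] addr=0xb9 blk=23 s=3: L1-HIT | VC []
  [6] addr=0x46 blk=8 s=0: L1-HIT | VC []
  [7] addr=0x66 blk=12 s=0: MISS | VC [8]
  [8] addr=0xb8 blk=23 s=3: L1-HIT | VC [8]
  [9] addr=0xb8 blk=23 s=3: L1-HIT | VC [8]
  [10] addr=0x27 blk=4 s=0: MISS | VC [8, 12]
  [11] addr=0x41 blk=8 s=0: VC-HIT | VC [4, 12]
  [12] addr=0x27 blk=4 s=0: VC-HIT | VC [8, 12]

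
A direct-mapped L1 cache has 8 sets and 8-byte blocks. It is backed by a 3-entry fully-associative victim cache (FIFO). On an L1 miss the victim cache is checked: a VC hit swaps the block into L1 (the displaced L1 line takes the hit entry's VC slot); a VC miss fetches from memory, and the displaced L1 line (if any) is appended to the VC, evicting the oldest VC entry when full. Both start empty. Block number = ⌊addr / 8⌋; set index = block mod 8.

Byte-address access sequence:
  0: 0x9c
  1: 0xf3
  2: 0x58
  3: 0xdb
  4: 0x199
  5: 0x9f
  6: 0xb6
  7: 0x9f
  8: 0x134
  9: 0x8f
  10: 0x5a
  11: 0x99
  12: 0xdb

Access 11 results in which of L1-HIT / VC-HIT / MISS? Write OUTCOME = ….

  [0] addr=0x9c blk=19 s=3: MISS | VC []
  [1] addr=0xf3 blk=30 s=6: MISS | VC []
  [2] addr=0x58 blk=11 s=3: MISS | VC [19]
  [3] addr=0xdb blk=27 s=3: MISS | VC [19, 11]
  [4] addr=0x199 blk=51 s=3: MISS | VC [19, 11, 27]
  [5] addr=0x9f blk=19 s=3: VC-HIT | VC [51, 11, 27]
  [6] addr=0xb6 blk=22 s=6: MISS | VC [11, 27, 30]
  [7] addr=0x9f blk=19 s=3: L1-HIT | VC [11, 27, 30]
  [8] addr=0x134 blk=38 s=6: MISS | VC [27, 30, 22]
  [9] addr=0x8f blk=17 s=1: MISS | VC [27, 30, 22]
  [10] addr=0x5a blk=11 s=3: MISS | VC [30, 22, 19]
  [11] addr=0x99 blk=19 s=3: VC-HIT | VC [30, 22, 11]
  [12] addr=0xdb blk=27 s=3: MISS | VC [22, 11, 19]

OUTCOME = VC-HIT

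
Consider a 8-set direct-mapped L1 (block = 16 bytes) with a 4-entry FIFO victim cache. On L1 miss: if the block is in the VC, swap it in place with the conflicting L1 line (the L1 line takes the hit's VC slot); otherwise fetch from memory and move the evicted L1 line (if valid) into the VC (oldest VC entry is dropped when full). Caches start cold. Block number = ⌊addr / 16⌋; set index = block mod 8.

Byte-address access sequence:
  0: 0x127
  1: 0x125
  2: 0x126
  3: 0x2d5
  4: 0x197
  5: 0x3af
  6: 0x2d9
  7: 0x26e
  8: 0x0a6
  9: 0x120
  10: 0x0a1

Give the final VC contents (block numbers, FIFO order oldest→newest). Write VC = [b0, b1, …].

VC = [18, 58]

0: 0x127 (blk 18, set 2) → MISS  vc=[]
1: 0x125 (blk 18, set 2) → L1-HIT  vc=[]
2: 0x126 (blk 18, set 2) → L1-HIT  vc=[]
3: 0x2d5 (blk 45, set 5) → MISS  vc=[]
4: 0x197 (blk 25, set 1) → MISS  vc=[]
5: 0x3af (blk 58, set 2) → MISS  vc=[18]
6: 0x2d9 (blk 45, set 5) → L1-HIT  vc=[18]
7: 0x26e (blk 38, set 6) → MISS  vc=[18]
8: 0xa6 (blk 10, set 2) → MISS  vc=[18, 58]
9: 0x120 (blk 18, set 2) → VC-HIT  vc=[10, 58]
10: 0xa1 (blk 10, set 2) → VC-HIT  vc=[18, 58]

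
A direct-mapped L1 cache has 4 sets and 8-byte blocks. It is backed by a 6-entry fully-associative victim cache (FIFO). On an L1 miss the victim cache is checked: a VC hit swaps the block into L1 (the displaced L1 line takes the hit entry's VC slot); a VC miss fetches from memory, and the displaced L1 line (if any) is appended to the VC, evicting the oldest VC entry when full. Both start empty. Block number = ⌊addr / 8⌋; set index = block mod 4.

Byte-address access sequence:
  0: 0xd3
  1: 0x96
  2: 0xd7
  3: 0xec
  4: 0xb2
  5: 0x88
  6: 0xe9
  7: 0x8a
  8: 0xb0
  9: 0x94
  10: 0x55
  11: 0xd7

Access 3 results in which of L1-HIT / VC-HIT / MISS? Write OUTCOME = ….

0: 0xd3 (blk 26, set 2) → MISS  vc=[]
1: 0x96 (blk 18, set 2) → MISS  vc=[26]
2: 0xd7 (blk 26, set 2) → VC-HIT  vc=[18]
3: 0xec (blk 29, set 1) → MISS  vc=[18]
4: 0xb2 (blk 22, set 2) → MISS  vc=[18, 26]
5: 0x88 (blk 17, set 1) → MISS  vc=[18, 26, 29]
6: 0xe9 (blk 29, set 1) → VC-HIT  vc=[18, 26, 17]
7: 0x8a (blk 17, set 1) → VC-HIT  vc=[18, 26, 29]
8: 0xb0 (blk 22, set 2) → L1-HIT  vc=[18, 26, 29]
9: 0x94 (blk 18, set 2) → VC-HIT  vc=[22, 26, 29]
10: 0x55 (blk 10, set 2) → MISS  vc=[22, 26, 29, 18]
11: 0xd7 (blk 26, set 2) → VC-HIT  vc=[22, 10, 29, 18]

OUTCOME = MISS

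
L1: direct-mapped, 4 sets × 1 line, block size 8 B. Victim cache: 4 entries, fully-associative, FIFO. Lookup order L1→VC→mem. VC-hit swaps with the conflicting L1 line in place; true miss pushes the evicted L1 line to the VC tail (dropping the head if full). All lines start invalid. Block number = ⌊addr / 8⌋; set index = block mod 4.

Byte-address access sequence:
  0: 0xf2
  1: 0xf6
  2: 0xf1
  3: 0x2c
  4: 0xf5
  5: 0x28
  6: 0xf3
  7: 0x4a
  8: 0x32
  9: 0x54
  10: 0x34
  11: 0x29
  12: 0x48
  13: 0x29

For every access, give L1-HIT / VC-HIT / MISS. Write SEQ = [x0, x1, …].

SEQ = [MISS, L1-HIT, L1-HIT, MISS, L1-HIT, L1-HIT, L1-HIT, MISS, MISS, MISS, VC-HIT, VC-HIT, VC-HIT, VC-HIT]

0: 0xf2 (blk 30, set 2) → MISS  vc=[]
1: 0xf6 (blk 30, set 2) → L1-HIT  vc=[]
2: 0xf1 (blk 30, set 2) → L1-HIT  vc=[]
3: 0x2c (blk 5, set 1) → MISS  vc=[]
4: 0xf5 (blk 30, set 2) → L1-HIT  vc=[]
5: 0x28 (blk 5, set 1) → L1-HIT  vc=[]
6: 0xf3 (blk 30, set 2) → L1-HIT  vc=[]
7: 0x4a (blk 9, set 1) → MISS  vc=[5]
8: 0x32 (blk 6, set 2) → MISS  vc=[5, 30]
9: 0x54 (blk 10, set 2) → MISS  vc=[5, 30, 6]
10: 0x34 (blk 6, set 2) → VC-HIT  vc=[5, 30, 10]
11: 0x29 (blk 5, set 1) → VC-HIT  vc=[9, 30, 10]
12: 0x48 (blk 9, set 1) → VC-HIT  vc=[5, 30, 10]
13: 0x29 (blk 5, set 1) → VC-HIT  vc=[9, 30, 10]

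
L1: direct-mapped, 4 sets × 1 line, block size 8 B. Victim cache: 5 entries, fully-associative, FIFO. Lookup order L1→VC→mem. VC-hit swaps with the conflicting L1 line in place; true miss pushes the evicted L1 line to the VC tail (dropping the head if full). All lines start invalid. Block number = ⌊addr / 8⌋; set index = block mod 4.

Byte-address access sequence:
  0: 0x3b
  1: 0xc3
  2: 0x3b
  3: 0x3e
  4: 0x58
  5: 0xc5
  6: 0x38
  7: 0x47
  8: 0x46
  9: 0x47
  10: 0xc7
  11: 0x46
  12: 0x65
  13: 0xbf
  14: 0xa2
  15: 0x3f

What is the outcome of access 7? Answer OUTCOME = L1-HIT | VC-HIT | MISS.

#0 0x3b→b7/s3 MISS; vc=[]
#1 0xc3→b24/s0 MISS; vc=[]
#2 0x3b→b7/s3 L1-HIT; vc=[]
#3 0x3e→b7/s3 L1-HIT; vc=[]
#4 0x58→b11/s3 MISS; vc=[7]
#5 0xc5→b24/s0 L1-HIT; vc=[7]
#6 0x38→b7/s3 VC-HIT; vc=[11]
#7 0x47→b8/s0 MISS; vc=[11,24]
#8 0x46→b8/s0 L1-HIT; vc=[11,24]
#9 0x47→b8/s0 L1-HIT; vc=[11,24]
#10 0xc7→b24/s0 VC-HIT; vc=[11,8]
#11 0x46→b8/s0 VC-HIT; vc=[11,24]
#12 0x65→b12/s0 MISS; vc=[11,24,8]
#13 0xbf→b23/s3 MISS; vc=[11,24,8,7]
#14 0xa2→b20/s0 MISS; vc=[11,24,8,7,12]
#15 0x3f→b7/s3 VC-HIT; vc=[11,24,8,23,12]

OUTCOME = MISS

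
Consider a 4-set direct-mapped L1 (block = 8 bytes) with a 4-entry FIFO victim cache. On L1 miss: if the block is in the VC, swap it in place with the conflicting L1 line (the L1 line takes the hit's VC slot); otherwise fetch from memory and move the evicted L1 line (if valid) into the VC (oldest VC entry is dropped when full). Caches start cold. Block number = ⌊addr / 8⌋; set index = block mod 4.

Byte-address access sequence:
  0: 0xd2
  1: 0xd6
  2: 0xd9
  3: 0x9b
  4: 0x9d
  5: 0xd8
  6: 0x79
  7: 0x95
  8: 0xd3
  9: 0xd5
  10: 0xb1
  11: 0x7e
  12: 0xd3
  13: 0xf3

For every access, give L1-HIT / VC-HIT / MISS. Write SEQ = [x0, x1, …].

#0 0xd2→b26/s2 MISS; vc=[]
#1 0xd6→b26/s2 L1-HIT; vc=[]
#2 0xd9→b27/s3 MISS; vc=[]
#3 0x9b→b19/s3 MISS; vc=[27]
#4 0x9d→b19/s3 L1-HIT; vc=[27]
#5 0xd8→b27/s3 VC-HIT; vc=[19]
#6 0x79→b15/s3 MISS; vc=[19,27]
#7 0x95→b18/s2 MISS; vc=[19,27,26]
#8 0xd3→b26/s2 VC-HIT; vc=[19,27,18]
#9 0xd5→b26/s2 L1-HIT; vc=[19,27,18]
#10 0xb1→b22/s2 MISS; vc=[19,27,18,26]
#11 0x7e→b15/s3 L1-HIT; vc=[19,27,18,26]
#12 0xd3→b26/s2 VC-HIT; vc=[19,27,18,22]
#13 0xf3→b30/s2 MISS; vc=[27,18,22,26]

SEQ = [MISS, L1-HIT, MISS, MISS, L1-HIT, VC-HIT, MISS, MISS, VC-HIT, L1-HIT, MISS, L1-HIT, VC-HIT, MISS]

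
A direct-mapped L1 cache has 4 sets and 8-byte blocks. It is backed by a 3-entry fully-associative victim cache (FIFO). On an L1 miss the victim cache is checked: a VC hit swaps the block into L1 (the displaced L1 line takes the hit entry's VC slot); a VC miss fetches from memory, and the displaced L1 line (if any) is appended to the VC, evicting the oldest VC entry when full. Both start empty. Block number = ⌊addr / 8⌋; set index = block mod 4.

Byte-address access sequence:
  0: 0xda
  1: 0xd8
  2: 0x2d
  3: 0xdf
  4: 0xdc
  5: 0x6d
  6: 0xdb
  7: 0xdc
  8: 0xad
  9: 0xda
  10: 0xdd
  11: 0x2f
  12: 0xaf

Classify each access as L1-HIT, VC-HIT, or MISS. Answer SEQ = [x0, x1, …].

  [0] addr=0xda blk=27 s=3: MISS | VC []
  [1] addr=0xd8 blk=27 s=3: L1-HIT | VC []
  [2] addr=0x2d blk=5 s=1: MISS | VC []
  [3] addr=0xdf blk=27 s=3: L1-HIT | VC []
  [4] addr=0xdc blk=27 s=3: L1-HIT | VC []
  [5] addr=0x6d blk=13 s=1: MISS | VC [5]
  [6] addr=0xdb blk=27 s=3: L1-HIT | VC [5]
  [7] addr=0xdc blk=27 s=3: L1-HIT | VC [5]
  [8] addr=0xad blk=21 s=1: MISS | VC [5, 13]
  [9] addr=0xda blk=27 s=3: L1-HIT | VC [5, 13]
  [10] addr=0xdd blk=27 s=3: L1-HIT | VC [5, 13]
  [11] addr=0x2f blk=5 s=1: VC-HIT | VC [21, 13]
  [12] addr=0xaf blk=21 s=1: VC-HIT | VC [5, 13]

SEQ = [MISS, L1-HIT, MISS, L1-HIT, L1-HIT, MISS, L1-HIT, L1-HIT, MISS, L1-HIT, L1-HIT, VC-HIT, VC-HIT]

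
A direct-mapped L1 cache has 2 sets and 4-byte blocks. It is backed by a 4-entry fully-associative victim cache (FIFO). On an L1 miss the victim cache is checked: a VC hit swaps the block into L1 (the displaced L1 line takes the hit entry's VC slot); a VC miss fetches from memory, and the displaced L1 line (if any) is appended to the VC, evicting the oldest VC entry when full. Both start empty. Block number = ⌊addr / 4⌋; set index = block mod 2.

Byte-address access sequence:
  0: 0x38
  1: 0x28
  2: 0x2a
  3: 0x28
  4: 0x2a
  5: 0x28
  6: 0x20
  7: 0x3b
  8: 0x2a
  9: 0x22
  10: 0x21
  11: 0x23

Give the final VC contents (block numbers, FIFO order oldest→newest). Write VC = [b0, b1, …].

0: 0x38 (blk 14, set 0) → MISS  vc=[]
1: 0x28 (blk 10, set 0) → MISS  vc=[14]
2: 0x2a (blk 10, set 0) → L1-HIT  vc=[14]
3: 0x28 (blk 10, set 0) → L1-HIT  vc=[14]
4: 0x2a (blk 10, set 0) → L1-HIT  vc=[14]
5: 0x28 (blk 10, set 0) → L1-HIT  vc=[14]
6: 0x20 (blk 8, set 0) → MISS  vc=[14, 10]
7: 0x3b (blk 14, set 0) → VC-HIT  vc=[8, 10]
8: 0x2a (blk 10, set 0) → VC-HIT  vc=[8, 14]
9: 0x22 (blk 8, set 0) → VC-HIT  vc=[10, 14]
10: 0x21 (blk 8, set 0) → L1-HIT  vc=[10, 14]
11: 0x23 (blk 8, set 0) → L1-HIT  vc=[10, 14]

VC = [10, 14]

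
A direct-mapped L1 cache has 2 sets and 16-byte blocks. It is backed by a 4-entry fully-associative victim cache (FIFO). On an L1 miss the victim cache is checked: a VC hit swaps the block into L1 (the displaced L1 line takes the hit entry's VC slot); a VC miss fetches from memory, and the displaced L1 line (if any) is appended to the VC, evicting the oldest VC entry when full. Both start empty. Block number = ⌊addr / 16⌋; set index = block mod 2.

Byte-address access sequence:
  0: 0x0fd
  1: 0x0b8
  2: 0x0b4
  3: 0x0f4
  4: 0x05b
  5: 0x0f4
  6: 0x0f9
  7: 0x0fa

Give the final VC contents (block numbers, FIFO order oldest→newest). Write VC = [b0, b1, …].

#0 0xfd→b15/s1 MISS; vc=[]
#1 0xb8→b11/s1 MISS; vc=[15]
#2 0xb4→b11/s1 L1-HIT; vc=[15]
#3 0xf4→b15/s1 VC-HIT; vc=[11]
#4 0x5b→b5/s1 MISS; vc=[11,15]
#5 0xf4→b15/s1 VC-HIT; vc=[11,5]
#6 0xf9→b15/s1 L1-HIT; vc=[11,5]
#7 0xfa→b15/s1 L1-HIT; vc=[11,5]

VC = [11, 5]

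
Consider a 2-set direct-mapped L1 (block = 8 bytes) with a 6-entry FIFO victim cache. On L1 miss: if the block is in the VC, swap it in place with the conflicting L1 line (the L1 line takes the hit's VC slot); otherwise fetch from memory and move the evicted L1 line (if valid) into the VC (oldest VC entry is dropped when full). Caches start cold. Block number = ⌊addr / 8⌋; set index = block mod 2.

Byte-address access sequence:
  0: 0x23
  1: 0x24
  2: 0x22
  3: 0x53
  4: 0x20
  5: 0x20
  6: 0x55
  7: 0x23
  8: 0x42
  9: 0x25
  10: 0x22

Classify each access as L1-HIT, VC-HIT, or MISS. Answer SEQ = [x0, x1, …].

  [0] addr=0x23 blk=4 s=0: MISS | VC []
  [1] addr=0x24 blk=4 s=0: L1-HIT | VC []
  [2] addr=0x22 blk=4 s=0: L1-HIT | VC []
  [3] addr=0x53 blk=10 s=0: MISS | VC [4]
  [4] addr=0x20 blk=4 s=0: VC-HIT | VC [10]
  [5] addr=0x20 blk=4 s=0: L1-HIT | VC [10]
  [6] addr=0x55 blk=10 s=0: VC-HIT | VC [4]
  [7] addr=0x23 blk=4 s=0: VC-HIT | VC [10]
  [8] addr=0x42 blk=8 s=0: MISS | VC [10, 4]
  [9] addr=0x25 blk=4 s=0: VC-HIT | VC [10, 8]
  [10] addr=0x22 blk=4 s=0: L1-HIT | VC [10, 8]

SEQ = [MISS, L1-HIT, L1-HIT, MISS, VC-HIT, L1-HIT, VC-HIT, VC-HIT, MISS, VC-HIT, L1-HIT]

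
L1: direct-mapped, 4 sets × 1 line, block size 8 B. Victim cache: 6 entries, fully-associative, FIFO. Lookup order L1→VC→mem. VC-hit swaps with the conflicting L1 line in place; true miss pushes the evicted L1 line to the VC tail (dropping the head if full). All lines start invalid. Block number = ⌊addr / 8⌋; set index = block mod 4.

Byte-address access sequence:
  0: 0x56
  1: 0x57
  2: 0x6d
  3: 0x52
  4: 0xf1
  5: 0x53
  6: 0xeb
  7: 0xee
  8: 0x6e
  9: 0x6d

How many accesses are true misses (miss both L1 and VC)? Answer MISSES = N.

MISSES = 4

#0 0x56→b10/s2 MISS; vc=[]
#1 0x57→b10/s2 L1-HIT; vc=[]
#2 0x6d→b13/s1 MISS; vc=[]
#3 0x52→b10/s2 L1-HIT; vc=[]
#4 0xf1→b30/s2 MISS; vc=[10]
#5 0x53→b10/s2 VC-HIT; vc=[30]
#6 0xeb→b29/s1 MISS; vc=[30,13]
#7 0xee→b29/s1 L1-HIT; vc=[30,13]
#8 0x6e→b13/s1 VC-HIT; vc=[30,29]
#9 0x6d→b13/s1 L1-HIT; vc=[30,29]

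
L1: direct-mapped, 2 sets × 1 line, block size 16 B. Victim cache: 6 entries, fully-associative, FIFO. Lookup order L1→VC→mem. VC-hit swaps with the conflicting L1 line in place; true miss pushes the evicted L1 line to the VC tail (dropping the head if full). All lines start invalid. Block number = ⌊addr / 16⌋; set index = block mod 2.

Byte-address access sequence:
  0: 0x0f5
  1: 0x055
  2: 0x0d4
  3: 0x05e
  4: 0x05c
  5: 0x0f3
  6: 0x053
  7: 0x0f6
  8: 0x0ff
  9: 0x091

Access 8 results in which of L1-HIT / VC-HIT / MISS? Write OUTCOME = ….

0: 0xf5 (blk 15, set 1) → MISS  vc=[]
1: 0x55 (blk 5, set 1) → MISS  vc=[15]
2: 0xd4 (blk 13, set 1) → MISS  vc=[15, 5]
3: 0x5e (blk 5, set 1) → VC-HIT  vc=[15, 13]
4: 0x5c (blk 5, set 1) → L1-HIT  vc=[15, 13]
5: 0xf3 (blk 15, set 1) → VC-HIT  vc=[5, 13]
6: 0x53 (blk 5, set 1) → VC-HIT  vc=[15, 13]
7: 0xf6 (blk 15, set 1) → VC-HIT  vc=[5, 13]
8: 0xff (blk 15, set 1) → L1-HIT  vc=[5, 13]
9: 0x91 (blk 9, set 1) → MISS  vc=[5, 13, 15]

OUTCOME = L1-HIT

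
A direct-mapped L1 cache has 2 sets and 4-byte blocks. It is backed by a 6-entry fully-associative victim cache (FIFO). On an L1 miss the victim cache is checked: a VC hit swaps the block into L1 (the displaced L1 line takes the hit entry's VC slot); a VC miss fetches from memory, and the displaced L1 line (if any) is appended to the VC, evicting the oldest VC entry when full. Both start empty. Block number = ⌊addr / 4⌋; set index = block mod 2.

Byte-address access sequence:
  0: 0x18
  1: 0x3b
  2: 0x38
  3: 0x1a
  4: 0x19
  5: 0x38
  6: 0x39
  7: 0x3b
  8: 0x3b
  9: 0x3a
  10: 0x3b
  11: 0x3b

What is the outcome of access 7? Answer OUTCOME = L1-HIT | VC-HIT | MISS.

OUTCOME = L1-HIT

0: 0x18 (blk 6, set 0) → MISS  vc=[]
1: 0x3b (blk 14, set 0) → MISS  vc=[6]
2: 0x38 (blk 14, set 0) → L1-HIT  vc=[6]
3: 0x1a (blk 6, set 0) → VC-HIT  vc=[14]
4: 0x19 (blk 6, set 0) → L1-HIT  vc=[14]
5: 0x38 (blk 14, set 0) → VC-HIT  vc=[6]
6: 0x39 (blk 14, set 0) → L1-HIT  vc=[6]
7: 0x3b (blk 14, set 0) → L1-HIT  vc=[6]
8: 0x3b (blk 14, set 0) → L1-HIT  vc=[6]
9: 0x3a (blk 14, set 0) → L1-HIT  vc=[6]
10: 0x3b (blk 14, set 0) → L1-HIT  vc=[6]
11: 0x3b (blk 14, set 0) → L1-HIT  vc=[6]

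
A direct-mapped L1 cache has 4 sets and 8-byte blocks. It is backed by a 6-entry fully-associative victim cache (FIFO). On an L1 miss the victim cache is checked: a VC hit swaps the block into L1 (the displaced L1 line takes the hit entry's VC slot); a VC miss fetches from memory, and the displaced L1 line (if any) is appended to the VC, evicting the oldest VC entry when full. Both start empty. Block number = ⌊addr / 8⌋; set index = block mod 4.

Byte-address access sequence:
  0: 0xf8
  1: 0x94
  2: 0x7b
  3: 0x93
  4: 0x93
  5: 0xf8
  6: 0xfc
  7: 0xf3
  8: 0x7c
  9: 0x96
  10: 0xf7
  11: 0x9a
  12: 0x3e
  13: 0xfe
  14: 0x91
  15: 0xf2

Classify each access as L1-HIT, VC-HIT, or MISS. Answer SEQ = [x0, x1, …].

SEQ = [MISS, MISS, MISS, L1-HIT, L1-HIT, VC-HIT, L1-HIT, MISS, VC-HIT, VC-HIT, VC-HIT, MISS, MISS, VC-HIT, VC-HIT, VC-HIT]

#0 0xf8→b31/s3 MISS; vc=[]
#1 0x94→b18/s2 MISS; vc=[]
#2 0x7b→b15/s3 MISS; vc=[31]
#3 0x93→b18/s2 L1-HIT; vc=[31]
#4 0x93→b18/s2 L1-HIT; vc=[31]
#5 0xf8→b31/s3 VC-HIT; vc=[15]
#6 0xfc→b31/s3 L1-HIT; vc=[15]
#7 0xf3→b30/s2 MISS; vc=[15,18]
#8 0x7c→b15/s3 VC-HIT; vc=[31,18]
#9 0x96→b18/s2 VC-HIT; vc=[31,30]
#10 0xf7→b30/s2 VC-HIT; vc=[31,18]
#11 0x9a→b19/s3 MISS; vc=[31,18,15]
#12 0x3e→b7/s3 MISS; vc=[31,18,15,19]
#13 0xfe→b31/s3 VC-HIT; vc=[7,18,15,19]
#14 0x91→b18/s2 VC-HIT; vc=[7,30,15,19]
#15 0xf2→b30/s2 VC-HIT; vc=[7,18,15,19]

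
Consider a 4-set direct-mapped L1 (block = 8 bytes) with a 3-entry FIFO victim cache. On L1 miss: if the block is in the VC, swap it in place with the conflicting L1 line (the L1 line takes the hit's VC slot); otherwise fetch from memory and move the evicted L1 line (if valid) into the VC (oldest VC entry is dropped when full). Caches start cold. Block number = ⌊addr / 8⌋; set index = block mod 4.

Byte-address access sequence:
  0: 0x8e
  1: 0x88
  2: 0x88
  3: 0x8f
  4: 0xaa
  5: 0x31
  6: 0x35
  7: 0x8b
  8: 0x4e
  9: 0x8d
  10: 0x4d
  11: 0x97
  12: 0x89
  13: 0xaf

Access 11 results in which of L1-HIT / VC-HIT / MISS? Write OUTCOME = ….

OUTCOME = MISS

  [0] addr=0x8e blk=17 s=1: MISS | VC []
  [1] addr=0x88 blk=17 s=1: L1-HIT | VC []
  [2] addr=0x88 blk=17 s=1: L1-HIT | VC []
  [3] addr=0x8f blk=17 s=1: L1-HIT | VC []
  [4] addr=0xaa blk=21 s=1: MISS | VC [17]
  [5] addr=0x31 blk=6 s=2: MISS | VC [17]
  [6] addr=0x35 blk=6 s=2: L1-HIT | VC [17]
  [7] addr=0x8b blk=17 s=1: VC-HIT | VC [21]
  [8] addr=0x4e blk=9 s=1: MISS | VC [21, 17]
  [9] addr=0x8d blk=17 s=1: VC-HIT | VC [21, 9]
  [10] addr=0x4d blk=9 s=1: VC-HIT | VC [21, 17]
  [11] addr=0x97 blk=18 s=2: MISS | VC [21, 17, 6]
  [12] addr=0x89 blk=17 s=1: VC-HIT | VC [21, 9, 6]
  [13] addr=0xaf blk=21 s=1: VC-HIT | VC [17, 9, 6]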